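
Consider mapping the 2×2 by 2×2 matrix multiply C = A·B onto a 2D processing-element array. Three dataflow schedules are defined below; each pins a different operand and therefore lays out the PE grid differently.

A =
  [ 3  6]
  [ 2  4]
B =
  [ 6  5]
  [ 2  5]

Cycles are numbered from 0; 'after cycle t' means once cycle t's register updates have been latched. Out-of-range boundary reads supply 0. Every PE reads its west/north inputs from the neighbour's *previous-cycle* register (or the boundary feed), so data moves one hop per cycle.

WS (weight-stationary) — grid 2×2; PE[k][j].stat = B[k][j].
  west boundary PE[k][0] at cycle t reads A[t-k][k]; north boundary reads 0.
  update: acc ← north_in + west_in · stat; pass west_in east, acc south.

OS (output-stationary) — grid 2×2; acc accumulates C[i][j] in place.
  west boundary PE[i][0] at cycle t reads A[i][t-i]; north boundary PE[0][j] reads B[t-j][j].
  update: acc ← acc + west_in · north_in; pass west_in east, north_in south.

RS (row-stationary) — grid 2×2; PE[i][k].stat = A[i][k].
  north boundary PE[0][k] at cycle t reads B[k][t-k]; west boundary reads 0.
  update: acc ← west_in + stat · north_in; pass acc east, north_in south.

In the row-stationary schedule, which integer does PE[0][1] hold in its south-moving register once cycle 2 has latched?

RS (2×2). Following PE[0][1] plus its west/north inputs:
  @0  [0,0]  acc 18  |  →18  ↓6
  @0  [0,1]  acc 0  |  →0  ↓0
  @1  [0,0]  acc 15  |  →15  ↓5
  @1  [0,1]  acc 30  |  →30  ↓2
  @2  [0,0]  acc 0  |  →0  ↓0
  @2  [0,1]  acc 45  |  →45  ↓5

register = 5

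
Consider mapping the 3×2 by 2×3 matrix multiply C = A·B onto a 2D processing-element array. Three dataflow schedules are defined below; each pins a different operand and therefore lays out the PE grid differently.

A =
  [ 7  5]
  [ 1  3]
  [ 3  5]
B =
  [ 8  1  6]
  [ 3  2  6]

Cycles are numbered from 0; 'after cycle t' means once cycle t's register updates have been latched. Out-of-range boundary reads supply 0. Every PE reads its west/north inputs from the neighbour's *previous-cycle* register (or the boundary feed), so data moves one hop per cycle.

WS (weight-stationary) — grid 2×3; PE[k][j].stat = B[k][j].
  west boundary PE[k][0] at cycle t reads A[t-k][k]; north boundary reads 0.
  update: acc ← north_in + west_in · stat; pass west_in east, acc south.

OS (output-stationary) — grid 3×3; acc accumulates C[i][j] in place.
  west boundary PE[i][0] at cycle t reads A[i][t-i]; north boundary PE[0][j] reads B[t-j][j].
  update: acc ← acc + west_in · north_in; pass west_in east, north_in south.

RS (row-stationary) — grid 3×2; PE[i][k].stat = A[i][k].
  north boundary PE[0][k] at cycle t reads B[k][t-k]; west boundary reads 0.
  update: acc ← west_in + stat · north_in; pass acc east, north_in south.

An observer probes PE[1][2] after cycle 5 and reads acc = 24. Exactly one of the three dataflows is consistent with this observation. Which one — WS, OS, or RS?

dataflow = OS

— WS: 2×3; PE[1][2] trace:
  [0] (1,2) acc=0 (h:0 v:0)
  [1] (1,2) acc=0 (h:0 v:0)
  [2] (1,2) acc=0 (h:0 v:0)
  [3] (1,2) acc=72 (h:5 v:72)
  [4] (1,2) acc=24 (h:3 v:24)
  [5] (1,2) acc=48 (h:5 v:48)
— OS: 3×3; PE[1][2] trace:
  [0] (1,2) acc=0 (h:0 v:0)
  [1] (1,2) acc=0 (h:0 v:0)
  [2] (1,2) acc=0 (h:0 v:0)
  [3] (1,2) acc=6 (h:1 v:6)
  [4] (1,2) acc=24 (h:3 v:6)
  [5] (1,2) acc=24 (h:0 v:0)
RS: PE[1][2] is outside its 3×2 grid.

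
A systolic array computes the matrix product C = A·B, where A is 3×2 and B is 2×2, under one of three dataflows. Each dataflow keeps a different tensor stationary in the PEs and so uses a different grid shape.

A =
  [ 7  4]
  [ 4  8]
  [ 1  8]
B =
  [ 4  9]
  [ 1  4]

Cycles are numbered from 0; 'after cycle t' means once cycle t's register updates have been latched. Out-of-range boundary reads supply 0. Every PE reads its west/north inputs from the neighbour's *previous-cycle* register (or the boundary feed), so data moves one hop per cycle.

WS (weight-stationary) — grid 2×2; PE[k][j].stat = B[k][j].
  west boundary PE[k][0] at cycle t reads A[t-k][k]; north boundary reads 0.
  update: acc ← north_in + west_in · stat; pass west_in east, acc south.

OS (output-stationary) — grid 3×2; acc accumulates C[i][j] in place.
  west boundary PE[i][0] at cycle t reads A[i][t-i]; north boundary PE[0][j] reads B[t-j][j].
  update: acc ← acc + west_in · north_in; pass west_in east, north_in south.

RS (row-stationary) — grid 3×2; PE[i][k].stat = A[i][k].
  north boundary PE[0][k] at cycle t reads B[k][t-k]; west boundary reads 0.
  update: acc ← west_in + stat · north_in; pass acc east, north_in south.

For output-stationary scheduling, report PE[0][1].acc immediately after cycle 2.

PE[0][1].acc = 79

OS (3×2). Following PE[0][1] plus its west/north inputs:
  step 0 · PE0,0: acc=28; fwd→7 fwd↓4
  step 0 · PE0,1: acc=0; fwd→0 fwd↓0
  step 1 · PE0,0: acc=32; fwd→4 fwd↓1
  step 1 · PE0,1: acc=63; fwd→7 fwd↓9
  step 2 · PE0,0: acc=32; fwd→0 fwd↓0
  step 2 · PE0,1: acc=79; fwd→4 fwd↓4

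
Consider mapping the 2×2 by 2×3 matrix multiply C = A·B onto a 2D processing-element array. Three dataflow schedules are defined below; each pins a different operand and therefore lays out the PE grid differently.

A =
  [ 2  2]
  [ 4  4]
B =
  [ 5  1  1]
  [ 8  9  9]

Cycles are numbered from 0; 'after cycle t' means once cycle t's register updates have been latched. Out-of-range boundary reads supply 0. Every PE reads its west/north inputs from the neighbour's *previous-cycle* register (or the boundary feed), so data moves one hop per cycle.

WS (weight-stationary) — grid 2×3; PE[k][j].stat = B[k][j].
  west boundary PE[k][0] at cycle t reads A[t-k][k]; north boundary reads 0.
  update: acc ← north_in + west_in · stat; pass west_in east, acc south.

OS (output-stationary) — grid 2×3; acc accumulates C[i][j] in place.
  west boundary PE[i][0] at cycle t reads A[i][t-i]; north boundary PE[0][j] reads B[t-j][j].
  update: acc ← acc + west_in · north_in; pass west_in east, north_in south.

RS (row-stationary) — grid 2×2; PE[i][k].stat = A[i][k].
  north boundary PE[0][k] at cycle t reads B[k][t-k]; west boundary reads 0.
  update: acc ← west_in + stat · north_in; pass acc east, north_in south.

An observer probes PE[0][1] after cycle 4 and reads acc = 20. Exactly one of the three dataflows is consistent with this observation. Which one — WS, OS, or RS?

WS [2×3] PE[0][1] across cycles:
  t=0 PE[0][1]: acc=0 h=0 v=0
  t=1 PE[0][1]: acc=2 h=2 v=2
  t=2 PE[0][1]: acc=4 h=4 v=4
  t=3 PE[0][1]: acc=0 h=0 v=0
  t=4 PE[0][1]: acc=0 h=0 v=0
OS [2×3] PE[0][1] across cycles:
  t=0 PE[0][1]: acc=0 h=0 v=0
  t=1 PE[0][1]: acc=2 h=2 v=1
  t=2 PE[0][1]: acc=20 h=2 v=9
  t=3 PE[0][1]: acc=20 h=0 v=0
  t=4 PE[0][1]: acc=20 h=0 v=0
RS [2×2] PE[0][1] across cycles:
  t=0 PE[0][1]: acc=0 h=0 v=0
  t=1 PE[0][1]: acc=26 h=26 v=8
  t=2 PE[0][1]: acc=20 h=20 v=9
  t=3 PE[0][1]: acc=20 h=20 v=9
  t=4 PE[0][1]: acc=0 h=0 v=0

dataflow = OS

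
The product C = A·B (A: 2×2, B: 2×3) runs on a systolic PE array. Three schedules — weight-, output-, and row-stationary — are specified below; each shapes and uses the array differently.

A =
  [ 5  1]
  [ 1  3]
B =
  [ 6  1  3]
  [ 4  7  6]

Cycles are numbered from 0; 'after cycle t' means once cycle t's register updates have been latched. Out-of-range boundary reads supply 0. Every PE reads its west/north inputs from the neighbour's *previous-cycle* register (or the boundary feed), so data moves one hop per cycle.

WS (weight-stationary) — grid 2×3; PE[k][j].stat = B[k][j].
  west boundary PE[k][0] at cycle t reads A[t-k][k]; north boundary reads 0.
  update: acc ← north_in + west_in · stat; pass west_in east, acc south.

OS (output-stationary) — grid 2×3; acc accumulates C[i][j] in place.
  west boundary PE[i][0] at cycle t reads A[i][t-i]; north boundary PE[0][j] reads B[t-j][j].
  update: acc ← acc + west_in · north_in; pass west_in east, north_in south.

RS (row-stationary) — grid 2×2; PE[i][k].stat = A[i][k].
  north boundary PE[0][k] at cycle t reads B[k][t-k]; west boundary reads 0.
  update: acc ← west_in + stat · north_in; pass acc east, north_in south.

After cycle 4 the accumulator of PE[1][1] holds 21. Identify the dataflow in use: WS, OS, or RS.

WS (2×3 grid), PE[1][1]:
  step 0 · PE1,1: acc=0; fwd→0 fwd↓0
  step 1 · PE1,1: acc=0; fwd→0 fwd↓0
  step 2 · PE1,1: acc=12; fwd→1 fwd↓12
  step 3 · PE1,1: acc=22; fwd→3 fwd↓22
  step 4 · PE1,1: acc=0; fwd→0 fwd↓0
OS (2×3 grid), PE[1][1]:
  step 0 · PE1,1: acc=0; fwd→0 fwd↓0
  step 1 · PE1,1: acc=0; fwd→0 fwd↓0
  step 2 · PE1,1: acc=1; fwd→1 fwd↓1
  step 3 · PE1,1: acc=22; fwd→3 fwd↓7
  step 4 · PE1,1: acc=22; fwd→0 fwd↓0
RS (2×2 grid), PE[1][1]:
  step 0 · PE1,1: acc=0; fwd→0 fwd↓0
  step 1 · PE1,1: acc=0; fwd→0 fwd↓0
  step 2 · PE1,1: acc=18; fwd→18 fwd↓4
  step 3 · PE1,1: acc=22; fwd→22 fwd↓7
  step 4 · PE1,1: acc=21; fwd→21 fwd↓6

dataflow = RS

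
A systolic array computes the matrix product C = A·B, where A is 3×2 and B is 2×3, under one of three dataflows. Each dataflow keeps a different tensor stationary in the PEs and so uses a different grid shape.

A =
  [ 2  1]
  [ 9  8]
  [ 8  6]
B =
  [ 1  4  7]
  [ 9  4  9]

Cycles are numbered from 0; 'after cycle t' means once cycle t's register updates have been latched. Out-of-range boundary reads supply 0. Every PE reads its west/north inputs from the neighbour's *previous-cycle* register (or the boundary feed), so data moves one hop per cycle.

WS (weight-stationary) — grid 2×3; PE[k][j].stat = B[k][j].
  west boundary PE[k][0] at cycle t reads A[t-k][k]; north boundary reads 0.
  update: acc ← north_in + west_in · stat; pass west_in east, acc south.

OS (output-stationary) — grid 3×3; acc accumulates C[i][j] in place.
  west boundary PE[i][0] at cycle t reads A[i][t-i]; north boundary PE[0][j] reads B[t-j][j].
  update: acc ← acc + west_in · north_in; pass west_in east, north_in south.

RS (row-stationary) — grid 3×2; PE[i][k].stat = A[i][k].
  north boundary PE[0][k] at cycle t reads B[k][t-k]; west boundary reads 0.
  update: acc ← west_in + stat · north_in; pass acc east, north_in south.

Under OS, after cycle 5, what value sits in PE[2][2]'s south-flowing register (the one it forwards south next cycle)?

register = 9

OS (3×3). Following PE[2][2] plus its west/north inputs:
  after 0 — PE[1][2] acc=0, pass-E 0, pass-S 0
  after 0 — PE[2][1] acc=0, pass-E 0, pass-S 0
  after 0 — PE[2][2] acc=0, pass-E 0, pass-S 0
  after 1 — PE[1][2] acc=0, pass-E 0, pass-S 0
  after 1 — PE[2][1] acc=0, pass-E 0, pass-S 0
  after 1 — PE[2][2] acc=0, pass-E 0, pass-S 0
  after 2 — PE[1][2] acc=0, pass-E 0, pass-S 0
  after 2 — PE[2][1] acc=0, pass-E 0, pass-S 0
  after 2 — PE[2][2] acc=0, pass-E 0, pass-S 0
  after 3 — PE[1][2] acc=63, pass-E 9, pass-S 7
  after 3 — PE[2][1] acc=32, pass-E 8, pass-S 4
  after 3 — PE[2][2] acc=0, pass-E 0, pass-S 0
  after 4 — PE[1][2] acc=135, pass-E 8, pass-S 9
  after 4 — PE[2][1] acc=56, pass-E 6, pass-S 4
  after 4 — PE[2][2] acc=56, pass-E 8, pass-S 7
  after 5 — PE[1][2] acc=135, pass-E 0, pass-S 0
  after 5 — PE[2][1] acc=56, pass-E 0, pass-S 0
  after 5 — PE[2][2] acc=110, pass-E 6, pass-S 9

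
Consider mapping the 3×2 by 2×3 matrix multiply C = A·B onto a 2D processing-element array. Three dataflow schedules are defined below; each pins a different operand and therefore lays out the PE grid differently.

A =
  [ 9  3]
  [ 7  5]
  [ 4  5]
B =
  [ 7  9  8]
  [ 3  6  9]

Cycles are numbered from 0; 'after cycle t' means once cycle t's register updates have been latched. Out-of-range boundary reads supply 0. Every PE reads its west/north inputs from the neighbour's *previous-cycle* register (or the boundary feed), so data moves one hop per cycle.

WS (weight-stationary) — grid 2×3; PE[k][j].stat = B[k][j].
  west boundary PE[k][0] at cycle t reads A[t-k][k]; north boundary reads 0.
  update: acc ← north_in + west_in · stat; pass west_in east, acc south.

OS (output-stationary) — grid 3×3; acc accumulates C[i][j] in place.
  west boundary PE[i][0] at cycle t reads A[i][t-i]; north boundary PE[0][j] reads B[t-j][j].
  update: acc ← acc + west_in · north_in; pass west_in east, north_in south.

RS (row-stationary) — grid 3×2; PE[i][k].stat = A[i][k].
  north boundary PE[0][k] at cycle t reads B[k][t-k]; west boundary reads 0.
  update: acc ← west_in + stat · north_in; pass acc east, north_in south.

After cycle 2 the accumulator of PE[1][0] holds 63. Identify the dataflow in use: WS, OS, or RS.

dataflow = RS

Under WS (2×3), PE[1][0]:
  cycle 0: PE[1][0] → acc 0, east 0, south 0
  cycle 1: PE[1][0] → acc 72, east 3, south 72
  cycle 2: PE[1][0] → acc 64, east 5, south 64
Under OS (3×3), PE[1][0]:
  cycle 0: PE[1][0] → acc 0, east 0, south 0
  cycle 1: PE[1][0] → acc 49, east 7, south 7
  cycle 2: PE[1][0] → acc 64, east 5, south 3
Under RS (3×2), PE[1][0]:
  cycle 0: PE[1][0] → acc 0, east 0, south 0
  cycle 1: PE[1][0] → acc 49, east 49, south 7
  cycle 2: PE[1][0] → acc 63, east 63, south 9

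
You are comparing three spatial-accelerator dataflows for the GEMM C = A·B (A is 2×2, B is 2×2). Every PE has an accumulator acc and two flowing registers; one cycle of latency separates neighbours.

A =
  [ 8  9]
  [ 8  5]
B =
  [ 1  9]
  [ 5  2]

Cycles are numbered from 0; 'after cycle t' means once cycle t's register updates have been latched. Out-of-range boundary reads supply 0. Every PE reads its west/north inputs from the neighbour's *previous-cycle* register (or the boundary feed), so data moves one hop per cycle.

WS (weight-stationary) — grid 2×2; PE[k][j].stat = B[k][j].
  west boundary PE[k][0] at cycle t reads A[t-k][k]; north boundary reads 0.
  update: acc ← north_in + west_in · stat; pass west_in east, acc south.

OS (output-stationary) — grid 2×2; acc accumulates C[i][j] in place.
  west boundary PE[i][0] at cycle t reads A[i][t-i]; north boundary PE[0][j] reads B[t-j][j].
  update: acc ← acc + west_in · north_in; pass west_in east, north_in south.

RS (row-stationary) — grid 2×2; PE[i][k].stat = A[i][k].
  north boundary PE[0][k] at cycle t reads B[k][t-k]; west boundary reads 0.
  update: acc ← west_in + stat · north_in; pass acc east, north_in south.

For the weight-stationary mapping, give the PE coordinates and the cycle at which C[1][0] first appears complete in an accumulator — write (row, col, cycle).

(row, col, cycle) = (1, 0, 2)

Under WS, C[1][0] lands at PE[1][0]:
  after 0 — PE[1][0] acc=0, pass-E 0, pass-S 0
  after 1 — PE[1][0] acc=53, pass-E 9, pass-S 53
  after 2 — PE[1][0] acc=33, pass-E 5, pass-S 33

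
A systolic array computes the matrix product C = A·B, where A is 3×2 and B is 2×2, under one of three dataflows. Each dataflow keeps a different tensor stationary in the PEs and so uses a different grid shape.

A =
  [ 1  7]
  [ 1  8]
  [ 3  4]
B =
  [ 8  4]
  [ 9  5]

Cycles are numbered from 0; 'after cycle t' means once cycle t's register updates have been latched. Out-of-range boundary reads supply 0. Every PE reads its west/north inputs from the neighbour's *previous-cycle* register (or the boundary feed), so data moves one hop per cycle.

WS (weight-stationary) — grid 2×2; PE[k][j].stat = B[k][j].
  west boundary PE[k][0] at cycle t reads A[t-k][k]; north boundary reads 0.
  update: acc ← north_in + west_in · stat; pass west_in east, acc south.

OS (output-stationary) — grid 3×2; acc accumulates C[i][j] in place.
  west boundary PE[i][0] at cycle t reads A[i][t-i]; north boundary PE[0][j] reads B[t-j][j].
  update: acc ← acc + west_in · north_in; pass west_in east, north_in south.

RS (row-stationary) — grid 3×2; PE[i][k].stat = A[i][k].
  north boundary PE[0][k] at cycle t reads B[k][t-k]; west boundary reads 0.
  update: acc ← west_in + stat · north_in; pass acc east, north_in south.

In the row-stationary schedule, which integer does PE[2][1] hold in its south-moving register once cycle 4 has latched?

RS on a 3×2 grid — tracing PE[2][1] and its feeders:
  [0] (1,1) acc=0 (h:0 v:0)
  [0] (2,0) acc=0 (h:0 v:0)
  [0] (2,1) acc=0 (h:0 v:0)
  [1] (1,1) acc=0 (h:0 v:0)
  [1] (2,0) acc=0 (h:0 v:0)
  [1] (2,1) acc=0 (h:0 v:0)
  [2] (1,1) acc=80 (h:80 v:9)
  [2] (2,0) acc=24 (h:24 v:8)
  [2] (2,1) acc=0 (h:0 v:0)
  [3] (1,1) acc=44 (h:44 v:5)
  [3] (2,0) acc=12 (h:12 v:4)
  [3] (2,1) acc=60 (h:60 v:9)
  [4] (1,1) acc=0 (h:0 v:0)
  [4] (2,0) acc=0 (h:0 v:0)
  [4] (2,1) acc=32 (h:32 v:5)

register = 5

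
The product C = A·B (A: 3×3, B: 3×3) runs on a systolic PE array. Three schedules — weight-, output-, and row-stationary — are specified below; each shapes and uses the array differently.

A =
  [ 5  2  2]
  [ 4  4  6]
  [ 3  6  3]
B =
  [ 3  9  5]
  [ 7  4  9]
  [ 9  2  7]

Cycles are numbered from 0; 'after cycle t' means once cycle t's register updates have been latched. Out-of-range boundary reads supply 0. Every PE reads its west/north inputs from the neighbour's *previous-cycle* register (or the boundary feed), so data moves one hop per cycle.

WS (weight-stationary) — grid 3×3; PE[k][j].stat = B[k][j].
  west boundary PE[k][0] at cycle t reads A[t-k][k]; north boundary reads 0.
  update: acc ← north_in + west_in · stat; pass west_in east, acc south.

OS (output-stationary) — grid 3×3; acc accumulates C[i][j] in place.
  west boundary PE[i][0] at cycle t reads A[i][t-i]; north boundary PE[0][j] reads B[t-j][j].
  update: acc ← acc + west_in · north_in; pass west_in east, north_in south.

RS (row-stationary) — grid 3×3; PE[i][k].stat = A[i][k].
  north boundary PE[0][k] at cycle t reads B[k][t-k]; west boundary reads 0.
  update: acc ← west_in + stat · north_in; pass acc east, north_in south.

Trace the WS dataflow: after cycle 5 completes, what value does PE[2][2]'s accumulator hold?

WS 3×3: PE[2][2] cycle-by-cycle (with neighbour feeds):
  after 0 — PE[1][2] acc=0, pass-E 0, pass-S 0
  after 0 — PE[2][1] acc=0, pass-E 0, pass-S 0
  after 0 — PE[2][2] acc=0, pass-E 0, pass-S 0
  after 1 — PE[1][2] acc=0, pass-E 0, pass-S 0
  after 1 — PE[2][1] acc=0, pass-E 0, pass-S 0
  after 1 — PE[2][2] acc=0, pass-E 0, pass-S 0
  after 2 — PE[1][2] acc=0, pass-E 0, pass-S 0
  after 2 — PE[2][1] acc=0, pass-E 0, pass-S 0
  after 2 — PE[2][2] acc=0, pass-E 0, pass-S 0
  after 3 — PE[1][2] acc=43, pass-E 2, pass-S 43
  after 3 — PE[2][1] acc=57, pass-E 2, pass-S 57
  after 3 — PE[2][2] acc=0, pass-E 0, pass-S 0
  after 4 — PE[1][2] acc=56, pass-E 4, pass-S 56
  after 4 — PE[2][1] acc=64, pass-E 6, pass-S 64
  after 4 — PE[2][2] acc=57, pass-E 2, pass-S 57
  after 5 — PE[1][2] acc=69, pass-E 6, pass-S 69
  after 5 — PE[2][1] acc=57, pass-E 3, pass-S 57
  after 5 — PE[2][2] acc=98, pass-E 6, pass-S 98

PE[2][2].acc = 98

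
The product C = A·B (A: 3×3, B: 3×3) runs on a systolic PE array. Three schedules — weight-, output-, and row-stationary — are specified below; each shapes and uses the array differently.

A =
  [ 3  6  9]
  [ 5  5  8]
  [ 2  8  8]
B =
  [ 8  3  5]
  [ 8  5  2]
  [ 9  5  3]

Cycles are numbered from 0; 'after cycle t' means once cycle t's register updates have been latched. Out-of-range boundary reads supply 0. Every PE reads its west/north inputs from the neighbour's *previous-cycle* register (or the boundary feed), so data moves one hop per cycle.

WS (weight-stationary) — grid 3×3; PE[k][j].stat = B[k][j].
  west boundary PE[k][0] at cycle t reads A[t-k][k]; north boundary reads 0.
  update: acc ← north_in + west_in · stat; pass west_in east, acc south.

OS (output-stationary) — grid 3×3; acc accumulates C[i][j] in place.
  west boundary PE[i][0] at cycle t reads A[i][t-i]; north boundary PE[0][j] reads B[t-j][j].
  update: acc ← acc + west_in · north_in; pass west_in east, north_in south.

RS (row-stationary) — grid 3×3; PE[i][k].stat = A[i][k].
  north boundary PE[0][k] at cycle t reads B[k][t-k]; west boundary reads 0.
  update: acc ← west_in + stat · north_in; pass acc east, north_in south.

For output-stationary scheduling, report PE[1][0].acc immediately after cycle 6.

OS 3×3: PE[1][0] cycle-by-cycle (with neighbour feeds):
  step 0 · PE0,0: acc=24; fwd→3 fwd↓8
  step 0 · PE1,0: acc=0; fwd→0 fwd↓0
  step 1 · PE0,0: acc=72; fwd→6 fwd↓8
  step 1 · PE1,0: acc=40; fwd→5 fwd↓8
  step 2 · PE0,0: acc=153; fwd→9 fwd↓9
  step 2 · PE1,0: acc=80; fwd→5 fwd↓8
  step 3 · PE0,0: acc=153; fwd→0 fwd↓0
  step 3 · PE1,0: acc=152; fwd→8 fwd↓9
  step 4 · PE0,0: acc=153; fwd→0 fwd↓0
  step 4 · PE1,0: acc=152; fwd→0 fwd↓0
  step 5 · PE0,0: acc=153; fwd→0 fwd↓0
  step 5 · PE1,0: acc=152; fwd→0 fwd↓0
  step 6 · PE0,0: acc=153; fwd→0 fwd↓0
  step 6 · PE1,0: acc=152; fwd→0 fwd↓0

PE[1][0].acc = 152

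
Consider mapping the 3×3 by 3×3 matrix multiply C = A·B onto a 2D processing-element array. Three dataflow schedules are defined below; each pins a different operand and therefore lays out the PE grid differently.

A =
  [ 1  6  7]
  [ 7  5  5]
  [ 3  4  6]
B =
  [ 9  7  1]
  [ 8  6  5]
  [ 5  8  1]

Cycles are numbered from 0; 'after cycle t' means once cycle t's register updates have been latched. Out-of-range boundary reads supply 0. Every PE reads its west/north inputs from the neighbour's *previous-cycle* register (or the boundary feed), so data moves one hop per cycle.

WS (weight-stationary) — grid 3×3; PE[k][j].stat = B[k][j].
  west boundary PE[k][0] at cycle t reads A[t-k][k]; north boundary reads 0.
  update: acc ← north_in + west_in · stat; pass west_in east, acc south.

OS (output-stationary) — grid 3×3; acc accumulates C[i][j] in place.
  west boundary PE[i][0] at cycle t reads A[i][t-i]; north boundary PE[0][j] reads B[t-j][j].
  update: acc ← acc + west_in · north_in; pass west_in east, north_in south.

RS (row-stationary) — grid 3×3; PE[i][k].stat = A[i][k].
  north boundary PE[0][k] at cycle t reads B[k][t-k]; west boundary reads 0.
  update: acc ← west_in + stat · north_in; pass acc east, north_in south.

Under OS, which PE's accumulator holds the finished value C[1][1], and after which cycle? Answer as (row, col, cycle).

OS — PE[1][1] is where C[1][1] collects:
  t=0 PE[1][1]: acc=0 h=0 v=0
  t=1 PE[1][1]: acc=0 h=0 v=0
  t=2 PE[1][1]: acc=49 h=7 v=7
  t=3 PE[1][1]: acc=79 h=5 v=6
  t=4 PE[1][1]: acc=119 h=5 v=8

(row, col, cycle) = (1, 1, 4)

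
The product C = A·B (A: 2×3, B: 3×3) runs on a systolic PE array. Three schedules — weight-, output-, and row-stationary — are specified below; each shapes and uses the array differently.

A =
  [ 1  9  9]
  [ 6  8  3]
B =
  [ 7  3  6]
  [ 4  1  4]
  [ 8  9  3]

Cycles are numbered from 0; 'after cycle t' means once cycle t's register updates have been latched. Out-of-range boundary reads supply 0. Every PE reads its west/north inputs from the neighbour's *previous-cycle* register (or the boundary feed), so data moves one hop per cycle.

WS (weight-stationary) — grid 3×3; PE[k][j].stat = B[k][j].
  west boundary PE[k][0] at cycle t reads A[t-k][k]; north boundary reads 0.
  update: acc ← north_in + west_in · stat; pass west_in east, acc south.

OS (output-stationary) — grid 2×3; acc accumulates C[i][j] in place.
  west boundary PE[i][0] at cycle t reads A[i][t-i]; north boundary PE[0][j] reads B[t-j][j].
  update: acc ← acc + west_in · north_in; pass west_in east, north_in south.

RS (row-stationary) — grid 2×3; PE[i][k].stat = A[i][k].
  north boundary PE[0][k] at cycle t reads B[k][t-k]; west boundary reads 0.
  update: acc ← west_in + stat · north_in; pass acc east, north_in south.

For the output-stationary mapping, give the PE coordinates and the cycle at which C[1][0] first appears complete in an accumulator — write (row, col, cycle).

(row, col, cycle) = (1, 0, 3)

OS: C[1][0] accumulates in PE[1][0]:
  t=0 PE[1][0]: acc=0 h=0 v=0
  t=1 PE[1][0]: acc=42 h=6 v=7
  t=2 PE[1][0]: acc=74 h=8 v=4
  t=3 PE[1][0]: acc=98 h=3 v=8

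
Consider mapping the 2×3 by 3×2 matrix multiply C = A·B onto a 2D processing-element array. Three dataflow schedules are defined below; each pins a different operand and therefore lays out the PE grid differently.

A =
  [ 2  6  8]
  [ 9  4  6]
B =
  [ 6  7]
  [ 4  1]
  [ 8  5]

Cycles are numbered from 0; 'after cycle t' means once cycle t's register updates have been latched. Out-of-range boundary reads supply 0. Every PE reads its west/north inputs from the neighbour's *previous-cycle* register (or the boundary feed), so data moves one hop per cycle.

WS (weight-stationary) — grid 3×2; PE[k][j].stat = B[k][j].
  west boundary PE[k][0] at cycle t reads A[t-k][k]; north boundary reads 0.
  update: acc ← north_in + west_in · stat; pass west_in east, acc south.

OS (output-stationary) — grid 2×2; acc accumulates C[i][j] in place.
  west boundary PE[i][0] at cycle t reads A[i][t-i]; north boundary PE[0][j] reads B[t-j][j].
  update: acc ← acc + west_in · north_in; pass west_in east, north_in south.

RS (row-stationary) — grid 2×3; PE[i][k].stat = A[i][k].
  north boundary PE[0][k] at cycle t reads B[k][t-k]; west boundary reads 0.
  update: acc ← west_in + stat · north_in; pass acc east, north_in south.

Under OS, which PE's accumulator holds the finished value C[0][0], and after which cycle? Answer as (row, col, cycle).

OS: C[0][0] accumulates in PE[0][0]:
  0: (0,0).acc=12  regs=<2,6>
  1: (0,0).acc=36  regs=<6,4>
  2: (0,0).acc=100  regs=<8,8>

(row, col, cycle) = (0, 0, 2)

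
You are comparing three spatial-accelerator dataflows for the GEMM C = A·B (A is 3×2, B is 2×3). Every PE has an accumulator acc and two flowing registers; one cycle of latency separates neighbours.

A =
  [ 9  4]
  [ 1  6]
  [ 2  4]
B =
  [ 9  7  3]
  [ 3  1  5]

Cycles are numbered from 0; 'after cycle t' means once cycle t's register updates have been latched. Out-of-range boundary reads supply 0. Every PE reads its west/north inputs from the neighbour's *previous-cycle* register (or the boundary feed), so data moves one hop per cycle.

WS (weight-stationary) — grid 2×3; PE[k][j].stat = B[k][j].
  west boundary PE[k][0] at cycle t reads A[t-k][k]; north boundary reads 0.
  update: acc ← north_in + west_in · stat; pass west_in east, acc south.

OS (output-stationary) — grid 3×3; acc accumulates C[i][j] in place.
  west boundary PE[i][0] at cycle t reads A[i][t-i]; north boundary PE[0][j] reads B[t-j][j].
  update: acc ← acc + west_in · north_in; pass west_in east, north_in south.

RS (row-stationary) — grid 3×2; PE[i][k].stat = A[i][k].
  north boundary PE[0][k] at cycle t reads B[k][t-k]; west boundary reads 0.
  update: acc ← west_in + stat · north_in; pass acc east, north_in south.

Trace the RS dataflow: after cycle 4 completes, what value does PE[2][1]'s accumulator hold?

PE[2][1].acc = 18

RS 3×2: PE[2][1] cycle-by-cycle (with neighbour feeds):
  @0  [1,1]  acc 0  |  →0  ↓0
  @0  [2,0]  acc 0  |  →0  ↓0
  @0  [2,1]  acc 0  |  →0  ↓0
  @1  [1,1]  acc 0  |  →0  ↓0
  @1  [2,0]  acc 0  |  →0  ↓0
  @1  [2,1]  acc 0  |  →0  ↓0
  @2  [1,1]  acc 27  |  →27  ↓3
  @2  [2,0]  acc 18  |  →18  ↓9
  @2  [2,1]  acc 0  |  →0  ↓0
  @3  [1,1]  acc 13  |  →13  ↓1
  @3  [2,0]  acc 14  |  →14  ↓7
  @3  [2,1]  acc 30  |  →30  ↓3
  @4  [1,1]  acc 33  |  →33  ↓5
  @4  [2,0]  acc 6  |  →6  ↓3
  @4  [2,1]  acc 18  |  →18  ↓1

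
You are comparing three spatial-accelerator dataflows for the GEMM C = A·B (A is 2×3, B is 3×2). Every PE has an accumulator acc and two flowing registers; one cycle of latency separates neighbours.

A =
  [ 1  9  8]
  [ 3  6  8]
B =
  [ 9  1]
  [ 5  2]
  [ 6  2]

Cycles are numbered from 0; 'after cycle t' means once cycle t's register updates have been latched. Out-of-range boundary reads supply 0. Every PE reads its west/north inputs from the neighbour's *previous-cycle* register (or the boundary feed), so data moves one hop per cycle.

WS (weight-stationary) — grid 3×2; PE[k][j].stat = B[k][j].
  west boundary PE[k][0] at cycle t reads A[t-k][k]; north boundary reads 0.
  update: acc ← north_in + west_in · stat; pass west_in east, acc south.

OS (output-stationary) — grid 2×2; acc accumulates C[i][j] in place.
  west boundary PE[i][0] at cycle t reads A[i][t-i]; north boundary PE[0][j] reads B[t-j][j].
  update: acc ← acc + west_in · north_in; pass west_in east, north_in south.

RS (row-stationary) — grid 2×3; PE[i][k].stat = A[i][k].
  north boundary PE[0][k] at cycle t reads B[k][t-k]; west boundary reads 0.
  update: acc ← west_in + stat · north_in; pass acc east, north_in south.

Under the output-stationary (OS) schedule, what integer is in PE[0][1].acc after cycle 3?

OS on a 2×2 grid — tracing PE[0][1] and its feeders:
  cycle 0: PE[0][0] → acc 9, east 1, south 9
  cycle 0: PE[0][1] → acc 0, east 0, south 0
  cycle 1: PE[0][0] → acc 54, east 9, south 5
  cycle 1: PE[0][1] → acc 1, east 1, south 1
  cycle 2: PE[0][0] → acc 102, east 8, south 6
  cycle 2: PE[0][1] → acc 19, east 9, south 2
  cycle 3: PE[0][0] → acc 102, east 0, south 0
  cycle 3: PE[0][1] → acc 35, east 8, south 2

PE[0][1].acc = 35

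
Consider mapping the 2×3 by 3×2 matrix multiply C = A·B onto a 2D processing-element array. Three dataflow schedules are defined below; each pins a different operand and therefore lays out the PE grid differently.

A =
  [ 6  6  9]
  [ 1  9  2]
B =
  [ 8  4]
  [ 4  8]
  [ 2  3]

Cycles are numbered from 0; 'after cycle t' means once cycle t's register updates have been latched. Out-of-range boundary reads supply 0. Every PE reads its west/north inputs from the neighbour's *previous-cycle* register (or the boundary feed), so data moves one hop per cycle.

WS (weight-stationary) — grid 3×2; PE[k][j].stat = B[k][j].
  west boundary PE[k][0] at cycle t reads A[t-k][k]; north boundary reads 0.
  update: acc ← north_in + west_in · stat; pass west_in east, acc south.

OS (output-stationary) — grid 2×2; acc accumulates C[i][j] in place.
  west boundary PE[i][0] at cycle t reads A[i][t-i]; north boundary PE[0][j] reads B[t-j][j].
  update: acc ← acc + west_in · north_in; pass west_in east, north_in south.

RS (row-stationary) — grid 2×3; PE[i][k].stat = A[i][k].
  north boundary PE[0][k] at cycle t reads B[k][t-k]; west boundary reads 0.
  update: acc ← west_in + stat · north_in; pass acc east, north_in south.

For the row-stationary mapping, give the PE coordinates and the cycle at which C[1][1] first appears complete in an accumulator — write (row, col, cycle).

Under RS, C[1][1] lands at PE[1][2]:
  c0 r1c2: 0 / 0 / 0
  c1 r1c2: 0 / 0 / 0
  c2 r1c2: 0 / 0 / 0
  c3 r1c2: 48 / 48 / 2
  c4 r1c2: 82 / 82 / 3

(row, col, cycle) = (1, 2, 4)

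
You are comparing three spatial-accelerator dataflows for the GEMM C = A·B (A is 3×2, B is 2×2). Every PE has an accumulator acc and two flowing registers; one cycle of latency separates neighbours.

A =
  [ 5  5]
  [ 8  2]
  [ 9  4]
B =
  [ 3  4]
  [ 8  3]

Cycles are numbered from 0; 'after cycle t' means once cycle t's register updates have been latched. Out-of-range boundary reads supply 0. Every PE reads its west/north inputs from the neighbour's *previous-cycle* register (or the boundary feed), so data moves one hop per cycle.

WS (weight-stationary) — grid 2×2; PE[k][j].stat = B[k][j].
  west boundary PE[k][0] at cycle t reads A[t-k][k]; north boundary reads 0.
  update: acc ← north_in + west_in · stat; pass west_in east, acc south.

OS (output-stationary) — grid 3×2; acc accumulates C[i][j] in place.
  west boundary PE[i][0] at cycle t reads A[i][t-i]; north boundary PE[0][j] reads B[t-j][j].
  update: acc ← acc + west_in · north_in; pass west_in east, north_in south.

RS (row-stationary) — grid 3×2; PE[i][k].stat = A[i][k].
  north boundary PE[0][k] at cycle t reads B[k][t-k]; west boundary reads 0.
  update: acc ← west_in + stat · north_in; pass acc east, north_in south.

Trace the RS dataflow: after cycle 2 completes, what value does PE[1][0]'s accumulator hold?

PE[1][0].acc = 32

RS 3×2: PE[1][0] cycle-by-cycle (with neighbour feeds):
  after 0 — PE[0][0] acc=15, pass-E 15, pass-S 3
  after 0 — PE[1][0] acc=0, pass-E 0, pass-S 0
  after 1 — PE[0][0] acc=20, pass-E 20, pass-S 4
  after 1 — PE[1][0] acc=24, pass-E 24, pass-S 3
  after 2 — PE[0][0] acc=0, pass-E 0, pass-S 0
  after 2 — PE[1][0] acc=32, pass-E 32, pass-S 4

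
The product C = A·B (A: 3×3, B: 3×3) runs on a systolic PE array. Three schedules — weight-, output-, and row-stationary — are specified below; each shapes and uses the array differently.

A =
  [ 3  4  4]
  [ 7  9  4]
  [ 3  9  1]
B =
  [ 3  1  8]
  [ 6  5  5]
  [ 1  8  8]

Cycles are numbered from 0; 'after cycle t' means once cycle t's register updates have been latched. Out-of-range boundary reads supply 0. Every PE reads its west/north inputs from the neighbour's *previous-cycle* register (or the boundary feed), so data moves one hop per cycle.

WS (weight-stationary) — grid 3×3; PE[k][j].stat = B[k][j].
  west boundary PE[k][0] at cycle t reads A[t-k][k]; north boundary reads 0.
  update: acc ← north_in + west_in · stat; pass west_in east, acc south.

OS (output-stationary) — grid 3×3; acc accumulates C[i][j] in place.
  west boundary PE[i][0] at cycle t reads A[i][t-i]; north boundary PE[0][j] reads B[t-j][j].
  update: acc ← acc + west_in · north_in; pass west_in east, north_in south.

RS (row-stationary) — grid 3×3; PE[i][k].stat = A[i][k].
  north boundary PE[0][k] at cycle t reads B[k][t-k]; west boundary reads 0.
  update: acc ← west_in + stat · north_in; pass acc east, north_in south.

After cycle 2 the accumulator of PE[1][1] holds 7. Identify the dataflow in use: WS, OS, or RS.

dataflow = OS

WS [3×3] PE[1][1] across cycles:
  cycle 0: PE[1][1] → acc 0, east 0, south 0
  cycle 1: PE[1][1] → acc 0, east 0, south 0
  cycle 2: PE[1][1] → acc 23, east 4, south 23
OS [3×3] PE[1][1] across cycles:
  cycle 0: PE[1][1] → acc 0, east 0, south 0
  cycle 1: PE[1][1] → acc 0, east 0, south 0
  cycle 2: PE[1][1] → acc 7, east 7, south 1
RS [3×3] PE[1][1] across cycles:
  cycle 0: PE[1][1] → acc 0, east 0, south 0
  cycle 1: PE[1][1] → acc 0, east 0, south 0
  cycle 2: PE[1][1] → acc 75, east 75, south 6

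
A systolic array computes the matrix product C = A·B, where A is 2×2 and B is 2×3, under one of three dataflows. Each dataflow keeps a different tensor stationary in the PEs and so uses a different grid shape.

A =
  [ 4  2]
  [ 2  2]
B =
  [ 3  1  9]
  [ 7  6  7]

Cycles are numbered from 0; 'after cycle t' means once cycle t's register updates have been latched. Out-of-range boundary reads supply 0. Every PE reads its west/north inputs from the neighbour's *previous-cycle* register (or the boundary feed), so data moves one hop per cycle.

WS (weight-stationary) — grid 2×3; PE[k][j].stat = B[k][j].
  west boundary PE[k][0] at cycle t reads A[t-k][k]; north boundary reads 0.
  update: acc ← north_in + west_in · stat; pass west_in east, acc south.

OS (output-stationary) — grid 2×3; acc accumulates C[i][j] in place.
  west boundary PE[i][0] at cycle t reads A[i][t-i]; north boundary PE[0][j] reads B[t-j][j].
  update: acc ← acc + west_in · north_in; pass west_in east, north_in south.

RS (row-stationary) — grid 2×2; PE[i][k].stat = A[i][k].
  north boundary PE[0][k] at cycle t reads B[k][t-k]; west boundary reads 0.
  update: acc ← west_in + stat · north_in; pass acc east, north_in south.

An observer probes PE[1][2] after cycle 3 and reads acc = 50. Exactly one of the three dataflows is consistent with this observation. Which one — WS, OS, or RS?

— WS: 2×3; PE[1][2] trace:
  after 0 — PE[1][2] acc=0, pass-E 0, pass-S 0
  after 1 — PE[1][2] acc=0, pass-E 0, pass-S 0
  after 2 — PE[1][2] acc=0, pass-E 0, pass-S 0
  after 3 — PE[1][2] acc=50, pass-E 2, pass-S 50
— OS: 2×3; PE[1][2] trace:
  after 0 — PE[1][2] acc=0, pass-E 0, pass-S 0
  after 1 — PE[1][2] acc=0, pass-E 0, pass-S 0
  after 2 — PE[1][2] acc=0, pass-E 0, pass-S 0
  after 3 — PE[1][2] acc=18, pass-E 2, pass-S 9
RS (2×2): PE[1][2] does not exist.

dataflow = WS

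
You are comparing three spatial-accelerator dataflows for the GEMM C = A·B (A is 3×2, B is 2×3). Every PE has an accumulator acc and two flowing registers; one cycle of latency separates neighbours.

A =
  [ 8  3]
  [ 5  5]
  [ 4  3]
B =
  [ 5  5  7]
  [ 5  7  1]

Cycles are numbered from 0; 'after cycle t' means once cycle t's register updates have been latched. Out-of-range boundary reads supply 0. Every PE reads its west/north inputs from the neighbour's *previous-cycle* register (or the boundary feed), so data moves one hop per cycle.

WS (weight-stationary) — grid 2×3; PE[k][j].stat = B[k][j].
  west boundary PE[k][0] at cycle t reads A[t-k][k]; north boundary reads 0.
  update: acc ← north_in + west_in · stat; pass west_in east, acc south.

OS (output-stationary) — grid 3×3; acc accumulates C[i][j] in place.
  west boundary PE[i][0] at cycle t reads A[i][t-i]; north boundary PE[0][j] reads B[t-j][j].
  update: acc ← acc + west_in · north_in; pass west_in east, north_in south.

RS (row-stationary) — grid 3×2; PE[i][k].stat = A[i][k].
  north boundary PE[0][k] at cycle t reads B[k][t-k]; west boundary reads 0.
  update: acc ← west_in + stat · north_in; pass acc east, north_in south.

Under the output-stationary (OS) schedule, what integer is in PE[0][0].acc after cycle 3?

OS 3×3: PE[0][0] cycle-by-cycle (with neighbour feeds):
  after 0 — PE[0][0] acc=40, pass-E 8, pass-S 5
  after 1 — PE[0][0] acc=55, pass-E 3, pass-S 5
  after 2 — PE[0][0] acc=55, pass-E 0, pass-S 0
  after 3 — PE[0][0] acc=55, pass-E 0, pass-S 0

PE[0][0].acc = 55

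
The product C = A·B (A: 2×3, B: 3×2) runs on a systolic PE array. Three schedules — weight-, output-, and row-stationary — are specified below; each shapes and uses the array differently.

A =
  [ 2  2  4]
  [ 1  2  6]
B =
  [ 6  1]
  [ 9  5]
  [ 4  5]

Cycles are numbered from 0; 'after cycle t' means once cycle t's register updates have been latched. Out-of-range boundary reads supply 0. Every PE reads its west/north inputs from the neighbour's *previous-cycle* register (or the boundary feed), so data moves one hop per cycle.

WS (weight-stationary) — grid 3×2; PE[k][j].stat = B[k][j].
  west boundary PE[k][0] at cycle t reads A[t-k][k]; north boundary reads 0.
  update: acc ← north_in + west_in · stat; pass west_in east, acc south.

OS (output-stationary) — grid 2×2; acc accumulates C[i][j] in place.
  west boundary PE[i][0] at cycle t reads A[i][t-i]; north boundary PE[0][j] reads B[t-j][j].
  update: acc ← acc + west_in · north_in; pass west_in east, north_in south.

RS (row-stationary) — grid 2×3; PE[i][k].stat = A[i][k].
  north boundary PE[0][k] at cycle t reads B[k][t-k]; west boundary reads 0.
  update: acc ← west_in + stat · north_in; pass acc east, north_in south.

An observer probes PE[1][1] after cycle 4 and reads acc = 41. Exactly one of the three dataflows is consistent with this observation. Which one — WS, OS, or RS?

WS (3×2 grid), PE[1][1]:
  @0  [1,1]  acc 0  |  →0  ↓0
  @1  [1,1]  acc 0  |  →0  ↓0
  @2  [1,1]  acc 12  |  →2  ↓12
  @3  [1,1]  acc 11  |  →2  ↓11
  @4  [1,1]  acc 0  |  →0  ↓0
OS (2×2 grid), PE[1][1]:
  @0  [1,1]  acc 0  |  →0  ↓0
  @1  [1,1]  acc 0  |  →0  ↓0
  @2  [1,1]  acc 1  |  →1  ↓1
  @3  [1,1]  acc 11  |  →2  ↓5
  @4  [1,1]  acc 41  |  →6  ↓5
RS (2×3 grid), PE[1][1]:
  @0  [1,1]  acc 0  |  →0  ↓0
  @1  [1,1]  acc 0  |  →0  ↓0
  @2  [1,1]  acc 24  |  →24  ↓9
  @3  [1,1]  acc 11  |  →11  ↓5
  @4  [1,1]  acc 0  |  →0  ↓0

dataflow = OS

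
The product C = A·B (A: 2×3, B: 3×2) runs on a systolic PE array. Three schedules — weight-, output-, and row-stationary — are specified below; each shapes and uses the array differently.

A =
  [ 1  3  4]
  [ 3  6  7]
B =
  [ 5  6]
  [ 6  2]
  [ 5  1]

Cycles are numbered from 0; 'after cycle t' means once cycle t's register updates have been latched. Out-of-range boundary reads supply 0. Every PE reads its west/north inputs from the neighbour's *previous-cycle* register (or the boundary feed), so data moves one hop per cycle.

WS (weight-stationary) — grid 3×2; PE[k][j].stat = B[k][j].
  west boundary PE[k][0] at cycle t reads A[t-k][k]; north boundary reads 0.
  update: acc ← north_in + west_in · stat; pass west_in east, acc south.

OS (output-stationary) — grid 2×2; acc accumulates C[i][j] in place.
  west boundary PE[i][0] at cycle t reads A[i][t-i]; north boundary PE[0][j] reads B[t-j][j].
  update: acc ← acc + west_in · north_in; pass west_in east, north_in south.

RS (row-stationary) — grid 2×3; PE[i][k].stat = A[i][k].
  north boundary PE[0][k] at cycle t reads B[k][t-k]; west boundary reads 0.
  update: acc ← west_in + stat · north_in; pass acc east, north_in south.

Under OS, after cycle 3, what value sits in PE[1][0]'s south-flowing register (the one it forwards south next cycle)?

register = 5

OS on a 2×2 grid — tracing PE[1][0] and its feeders:
  @0  [0,0]  acc 5  |  →1  ↓5
  @0  [1,0]  acc 0  |  →0  ↓0
  @1  [0,0]  acc 23  |  →3  ↓6
  @1  [1,0]  acc 15  |  →3  ↓5
  @2  [0,0]  acc 43  |  →4  ↓5
  @2  [1,0]  acc 51  |  →6  ↓6
  @3  [0,0]  acc 43  |  →0  ↓0
  @3  [1,0]  acc 86  |  →7  ↓5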